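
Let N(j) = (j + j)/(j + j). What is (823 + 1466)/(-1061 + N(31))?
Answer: -2289/1060 ≈ -2.1594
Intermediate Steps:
N(j) = 1 (N(j) = (2*j)/((2*j)) = (2*j)*(1/(2*j)) = 1)
(823 + 1466)/(-1061 + N(31)) = (823 + 1466)/(-1061 + 1) = 2289/(-1060) = 2289*(-1/1060) = -2289/1060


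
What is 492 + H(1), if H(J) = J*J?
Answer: 493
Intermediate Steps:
H(J) = J²
492 + H(1) = 492 + 1² = 492 + 1 = 493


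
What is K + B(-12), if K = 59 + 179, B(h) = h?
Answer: 226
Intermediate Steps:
K = 238
K + B(-12) = 238 - 12 = 226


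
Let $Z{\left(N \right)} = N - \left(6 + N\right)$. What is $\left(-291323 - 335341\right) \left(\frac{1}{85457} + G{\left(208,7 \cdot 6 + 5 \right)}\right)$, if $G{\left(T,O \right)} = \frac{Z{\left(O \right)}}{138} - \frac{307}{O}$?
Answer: $\frac{380652805860600}{92379017} \approx 4.1206 \cdot 10^{6}$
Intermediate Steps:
$Z{\left(N \right)} = -6$
$G{\left(T,O \right)} = - \frac{1}{23} - \frac{307}{O}$ ($G{\left(T,O \right)} = - \frac{6}{138} - \frac{307}{O} = \left(-6\right) \frac{1}{138} - \frac{307}{O} = - \frac{1}{23} - \frac{307}{O}$)
$\left(-291323 - 335341\right) \left(\frac{1}{85457} + G{\left(208,7 \cdot 6 + 5 \right)}\right) = \left(-291323 - 335341\right) \left(\frac{1}{85457} + \frac{-7061 - \left(7 \cdot 6 + 5\right)}{23 \left(7 \cdot 6 + 5\right)}\right) = - 626664 \left(\frac{1}{85457} + \frac{-7061 - \left(42 + 5\right)}{23 \left(42 + 5\right)}\right) = - 626664 \left(\frac{1}{85457} + \frac{-7061 - 47}{23 \cdot 47}\right) = - 626664 \left(\frac{1}{85457} + \frac{1}{23} \cdot \frac{1}{47} \left(-7061 - 47\right)\right) = - 626664 \left(\frac{1}{85457} + \frac{1}{23} \cdot \frac{1}{47} \left(-7108\right)\right) = - 626664 \left(\frac{1}{85457} - \frac{7108}{1081}\right) = \left(-626664\right) \left(- \frac{607427275}{92379017}\right) = \frac{380652805860600}{92379017}$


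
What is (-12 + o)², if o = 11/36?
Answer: 177241/1296 ≈ 136.76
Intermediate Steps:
o = 11/36 (o = 11*(1/36) = 11/36 ≈ 0.30556)
(-12 + o)² = (-12 + 11/36)² = (-421/36)² = 177241/1296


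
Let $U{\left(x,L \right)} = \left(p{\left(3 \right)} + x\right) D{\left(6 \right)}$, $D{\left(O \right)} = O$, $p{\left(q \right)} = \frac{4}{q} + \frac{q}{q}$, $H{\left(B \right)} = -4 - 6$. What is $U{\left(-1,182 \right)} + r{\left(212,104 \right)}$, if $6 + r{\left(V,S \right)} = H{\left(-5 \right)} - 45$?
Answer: $-53$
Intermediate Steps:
$H{\left(B \right)} = -10$ ($H{\left(B \right)} = -4 - 6 = -10$)
$p{\left(q \right)} = 1 + \frac{4}{q}$ ($p{\left(q \right)} = \frac{4}{q} + 1 = 1 + \frac{4}{q}$)
$U{\left(x,L \right)} = 14 + 6 x$ ($U{\left(x,L \right)} = \left(\frac{4 + 3}{3} + x\right) 6 = \left(\frac{1}{3} \cdot 7 + x\right) 6 = \left(\frac{7}{3} + x\right) 6 = 14 + 6 x$)
$r{\left(V,S \right)} = -61$ ($r{\left(V,S \right)} = -6 - 55 = -61$)
$U{\left(-1,182 \right)} + r{\left(212,104 \right)} = \left(14 + 6 \left(-1\right)\right) - 61 = \left(14 - 6\right) - 61 = 8 - 61 = -53$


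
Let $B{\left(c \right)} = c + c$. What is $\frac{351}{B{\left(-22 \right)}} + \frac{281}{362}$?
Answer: $- \frac{57349}{7964} \approx -7.201$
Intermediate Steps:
$B{\left(c \right)} = 2 c$
$\frac{351}{B{\left(-22 \right)}} + \frac{281}{362} = \frac{351}{2 \left(-22\right)} + \frac{281}{362} = \frac{351}{-44} + 281 \cdot \frac{1}{362} = 351 \left(- \frac{1}{44}\right) + \frac{281}{362} = - \frac{351}{44} + \frac{281}{362} = - \frac{57349}{7964}$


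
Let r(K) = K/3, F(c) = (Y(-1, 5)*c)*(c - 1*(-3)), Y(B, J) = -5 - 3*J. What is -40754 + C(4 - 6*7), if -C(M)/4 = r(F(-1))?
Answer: -122422/3 ≈ -40807.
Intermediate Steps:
F(c) = -20*c*(3 + c) (F(c) = ((-5 - 3*5)*c)*(c - 1*(-3)) = ((-5 - 15)*c)*(c + 3) = (-20*c)*(3 + c) = -20*c*(3 + c))
r(K) = K/3 (r(K) = K*(⅓) = K/3)
C(M) = -160/3 (C(M) = -4*(-20*(-1)*(3 - 1))/3 = -4*(-20*(-1)*2)/3 = -4*40/3 = -160/3)
-40754 + C(4 - 6*7) = -40754 - 160/3 = -122422/3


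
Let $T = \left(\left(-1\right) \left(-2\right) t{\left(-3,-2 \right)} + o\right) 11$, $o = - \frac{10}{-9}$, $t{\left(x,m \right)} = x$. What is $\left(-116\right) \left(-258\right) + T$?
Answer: $\frac{268868}{9} \approx 29874.0$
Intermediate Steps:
$o = \frac{10}{9}$ ($o = \left(-10\right) \left(- \frac{1}{9}\right) = \frac{10}{9} \approx 1.1111$)
$T = - \frac{484}{9}$ ($T = \left(\left(-1\right) \left(-2\right) \left(-3\right) + \frac{10}{9}\right) 11 = \left(2 \left(-3\right) + \frac{10}{9}\right) 11 = \left(-6 + \frac{10}{9}\right) 11 = \left(- \frac{44}{9}\right) 11 = - \frac{484}{9} \approx -53.778$)
$\left(-116\right) \left(-258\right) + T = \left(-116\right) \left(-258\right) - \frac{484}{9} = 29928 - \frac{484}{9} = \frac{268868}{9}$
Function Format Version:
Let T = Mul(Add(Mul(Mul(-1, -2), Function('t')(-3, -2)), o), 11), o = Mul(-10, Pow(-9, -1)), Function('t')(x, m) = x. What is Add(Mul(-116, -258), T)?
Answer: Rational(268868, 9) ≈ 29874.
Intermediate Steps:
o = Rational(10, 9) (o = Mul(-10, Rational(-1, 9)) = Rational(10, 9) ≈ 1.1111)
T = Rational(-484, 9) (T = Mul(Add(Mul(Mul(-1, -2), -3), Rational(10, 9)), 11) = Mul(Add(Mul(2, -3), Rational(10, 9)), 11) = Mul(Add(-6, Rational(10, 9)), 11) = Mul(Rational(-44, 9), 11) = Rational(-484, 9) ≈ -53.778)
Add(Mul(-116, -258), T) = Add(Mul(-116, -258), Rational(-484, 9)) = Add(29928, Rational(-484, 9)) = Rational(268868, 9)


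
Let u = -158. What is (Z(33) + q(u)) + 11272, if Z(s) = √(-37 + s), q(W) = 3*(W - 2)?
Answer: 10792 + 2*I ≈ 10792.0 + 2.0*I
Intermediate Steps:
q(W) = -6 + 3*W (q(W) = 3*(-2 + W) = -6 + 3*W)
(Z(33) + q(u)) + 11272 = (√(-37 + 33) + (-6 + 3*(-158))) + 11272 = (√(-4) + (-6 - 474)) + 11272 = (2*I - 480) + 11272 = (-480 + 2*I) + 11272 = 10792 + 2*I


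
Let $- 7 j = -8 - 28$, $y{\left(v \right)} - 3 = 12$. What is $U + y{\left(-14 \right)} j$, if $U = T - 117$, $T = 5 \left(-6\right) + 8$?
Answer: $- \frac{433}{7} \approx -61.857$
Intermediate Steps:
$y{\left(v \right)} = 15$ ($y{\left(v \right)} = 3 + 12 = 15$)
$T = -22$ ($T = -30 + 8 = -22$)
$j = \frac{36}{7}$ ($j = - \frac{-8 - 28}{7} = \left(- \frac{1}{7}\right) \left(-36\right) = \frac{36}{7} \approx 5.1429$)
$U = -139$ ($U = -22 - 117 = -139$)
$U + y{\left(-14 \right)} j = -139 + 15 \cdot \frac{36}{7} = -139 + \frac{540}{7} = - \frac{433}{7}$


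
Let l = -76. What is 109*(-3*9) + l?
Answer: -3019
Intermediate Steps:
109*(-3*9) + l = 109*(-3*9) - 76 = 109*(-27) - 76 = -2943 - 76 = -3019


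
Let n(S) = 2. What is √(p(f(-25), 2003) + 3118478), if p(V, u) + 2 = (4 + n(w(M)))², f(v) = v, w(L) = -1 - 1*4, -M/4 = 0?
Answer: 4*√194907 ≈ 1765.9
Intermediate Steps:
M = 0 (M = -4*0 = 0)
w(L) = -5 (w(L) = -1 - 4 = -5)
p(V, u) = 34 (p(V, u) = -2 + (4 + 2)² = -2 + 6² = -2 + 36 = 34)
√(p(f(-25), 2003) + 3118478) = √(34 + 3118478) = √3118512 = 4*√194907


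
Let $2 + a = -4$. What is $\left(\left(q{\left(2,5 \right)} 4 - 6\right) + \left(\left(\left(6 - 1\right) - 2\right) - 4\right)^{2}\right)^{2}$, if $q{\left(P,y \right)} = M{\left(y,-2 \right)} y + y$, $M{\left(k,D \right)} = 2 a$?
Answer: $50625$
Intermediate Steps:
$a = -6$ ($a = -2 - 4 = -6$)
$M{\left(k,D \right)} = -12$ ($M{\left(k,D \right)} = 2 \left(-6\right) = -12$)
$q{\left(P,y \right)} = - 11 y$ ($q{\left(P,y \right)} = - 12 y + y = - 11 y$)
$\left(\left(q{\left(2,5 \right)} 4 - 6\right) + \left(\left(\left(6 - 1\right) - 2\right) - 4\right)^{2}\right)^{2} = \left(\left(\left(-11\right) 5 \cdot 4 - 6\right) + \left(\left(\left(6 - 1\right) - 2\right) - 4\right)^{2}\right)^{2} = \left(\left(\left(-55\right) 4 - 6\right) + \left(\left(5 - 2\right) - 4\right)^{2}\right)^{2} = \left(\left(-220 - 6\right) + \left(3 - 4\right)^{2}\right)^{2} = \left(-226 + \left(-1\right)^{2}\right)^{2} = \left(-226 + 1\right)^{2} = \left(-225\right)^{2} = 50625$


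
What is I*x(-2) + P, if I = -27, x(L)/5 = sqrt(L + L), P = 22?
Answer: 22 - 270*I ≈ 22.0 - 270.0*I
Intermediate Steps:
x(L) = 5*sqrt(2)*sqrt(L) (x(L) = 5*sqrt(L + L) = 5*sqrt(2*L) = 5*(sqrt(2)*sqrt(L)) = 5*sqrt(2)*sqrt(L))
I*x(-2) + P = -135*sqrt(2)*sqrt(-2) + 22 = -135*sqrt(2)*I*sqrt(2) + 22 = -270*I + 22 = 22 - 270*I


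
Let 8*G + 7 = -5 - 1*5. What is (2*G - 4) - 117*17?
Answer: -7989/4 ≈ -1997.3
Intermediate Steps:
G = -17/8 (G = -7/8 + (-5 - 1*5)/8 = -7/8 + (-5 - 5)/8 = -7/8 + (1/8)*(-10) = -7/8 - 5/4 = -17/8 ≈ -2.1250)
(2*G - 4) - 117*17 = (2*(-17/8) - 4) - 117*17 = (-17/4 - 4) - 1989 = -33/4 - 1989 = -7989/4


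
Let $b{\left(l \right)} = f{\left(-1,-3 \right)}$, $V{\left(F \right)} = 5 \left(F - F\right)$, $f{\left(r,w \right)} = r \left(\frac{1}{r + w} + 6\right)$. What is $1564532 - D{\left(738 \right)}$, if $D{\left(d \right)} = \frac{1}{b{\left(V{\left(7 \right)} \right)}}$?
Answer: $\frac{35984240}{23} \approx 1.5645 \cdot 10^{6}$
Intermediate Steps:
$f{\left(r,w \right)} = r \left(6 + \frac{1}{r + w}\right)$
$V{\left(F \right)} = 0$ ($V{\left(F \right)} = 5 \cdot 0 = 0$)
$b{\left(l \right)} = - \frac{23}{4}$ ($b{\left(l \right)} = - \frac{1 + 6 \left(-1\right) + 6 \left(-3\right)}{-1 - 3} = - \frac{1 - 6 - 18}{-4} = \left(-1\right) \left(- \frac{1}{4}\right) \left(-23\right) = - \frac{23}{4}$)
$D{\left(d \right)} = - \frac{4}{23}$ ($D{\left(d \right)} = \frac{1}{- \frac{23}{4}} = - \frac{4}{23}$)
$1564532 - D{\left(738 \right)} = 1564532 - - \frac{4}{23} = 1564532 + \frac{4}{23} = \frac{35984240}{23}$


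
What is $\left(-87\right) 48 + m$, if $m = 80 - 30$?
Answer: $-4126$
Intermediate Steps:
$m = 50$ ($m = 80 - 30 = 50$)
$\left(-87\right) 48 + m = \left(-87\right) 48 + 50 = -4176 + 50 = -4126$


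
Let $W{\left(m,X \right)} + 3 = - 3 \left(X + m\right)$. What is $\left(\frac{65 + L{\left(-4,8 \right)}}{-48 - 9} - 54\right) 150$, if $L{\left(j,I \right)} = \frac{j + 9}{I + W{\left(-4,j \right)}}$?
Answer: $- \frac{4557600}{551} \approx -8271.5$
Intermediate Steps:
$W{\left(m,X \right)} = -3 - 3 X - 3 m$ ($W{\left(m,X \right)} = -3 - 3 \left(X + m\right) = -3 - \left(3 X + 3 m\right) = -3 - 3 X - 3 m$)
$L{\left(j,I \right)} = \frac{9 + j}{9 + I - 3 j}$ ($L{\left(j,I \right)} = \frac{j + 9}{I - \left(-9 + 3 j\right)} = \frac{9 + j}{I - \left(-9 + 3 j\right)} = \frac{9 + j}{9 + I - 3 j}$)
$\left(\frac{65 + L{\left(-4,8 \right)}}{-48 - 9} - 54\right) 150 = \left(\frac{65 + \frac{9 - 4}{9 + 8 - -12}}{-48 - 9} - 54\right) 150 = \left(\frac{65 + \frac{1}{9 + 8 + 12} \cdot 5}{-57} - 54\right) 150 = \left(\left(65 + \frac{1}{29} \cdot 5\right) \left(- \frac{1}{57}\right) - 54\right) 150 = \left(\left(65 + \frac{5}{29}\right) \left(- \frac{1}{57}\right) - 54\right) 150 = \left(\frac{1890}{29} \left(- \frac{1}{57}\right) - 54\right) 150 = \left(- \frac{630}{551} - 54\right) 150 = \left(- \frac{30384}{551}\right) 150 = - \frac{4557600}{551}$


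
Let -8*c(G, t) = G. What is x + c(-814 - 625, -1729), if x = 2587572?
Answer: 20702015/8 ≈ 2.5878e+6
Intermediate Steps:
c(G, t) = -G/8
x + c(-814 - 625, -1729) = 2587572 - (-814 - 625)/8 = 2587572 - 1/8*(-1439) = 2587572 + 1439/8 = 20702015/8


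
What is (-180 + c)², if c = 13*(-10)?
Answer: 96100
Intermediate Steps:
c = -130
(-180 + c)² = (-180 - 130)² = (-310)² = 96100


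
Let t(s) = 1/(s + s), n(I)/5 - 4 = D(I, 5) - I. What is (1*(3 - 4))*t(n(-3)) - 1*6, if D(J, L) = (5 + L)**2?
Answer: -6421/1070 ≈ -6.0009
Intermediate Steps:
n(I) = 520 - 5*I (n(I) = 20 + 5*((5 + 5)**2 - I) = 20 + 5*(10**2 - I) = 20 + 5*(100 - I) = 20 + (500 - 5*I) = 520 - 5*I)
t(s) = 1/(2*s)
(1*(3 - 4))*t(n(-3)) - 1*6 = (1*(3 - 4))*(1/(2*(520 - 5*(-3)))) - 1*6 = (1*(-1))*(1/(2*(520 + 15))) - 6 = -1/(2*535) - 6 = -1*1/1070 - 6 = -1/1070 - 6 = -6421/1070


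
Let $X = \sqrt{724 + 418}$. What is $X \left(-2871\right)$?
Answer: $- 2871 \sqrt{1142} \approx -97021.0$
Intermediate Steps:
$X = \sqrt{1142} \approx 33.793$
$X \left(-2871\right) = \sqrt{1142} \left(-2871\right) = - 2871 \sqrt{1142}$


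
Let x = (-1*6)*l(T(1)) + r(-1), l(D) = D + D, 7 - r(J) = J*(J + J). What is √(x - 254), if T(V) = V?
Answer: 3*I*√29 ≈ 16.155*I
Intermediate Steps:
r(J) = 7 - 2*J² (r(J) = 7 - J*(J + J) = 7 - J*2*J = 7 - 2*J²)
l(D) = 2*D
x = -7 (x = (-1*6)*(2*1) + (7 - 2*(-1)²) = -6*2 + (7 - 2*1) = -12 + (7 - 2) = -12 + 5 = -7)
√(x - 254) = √(-7 - 254) = √(-261) = 3*I*√29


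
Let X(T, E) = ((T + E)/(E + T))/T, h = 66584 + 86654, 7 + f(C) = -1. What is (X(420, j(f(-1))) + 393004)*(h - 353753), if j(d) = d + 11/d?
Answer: -945638370449/12 ≈ -7.8803e+10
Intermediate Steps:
f(C) = -8 (f(C) = -7 - 1 = -8)
h = 153238
X(T, E) = 1/T (X(T, E) = ((E + T)/(E + T))/T = 1/T)
(X(420, j(f(-1))) + 393004)*(h - 353753) = (1/420 + 393004)*(153238 - 353753) = (1/420 + 393004)*(-200515) = (165061681/420)*(-200515) = -945638370449/12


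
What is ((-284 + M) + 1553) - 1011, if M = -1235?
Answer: -977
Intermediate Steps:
((-284 + M) + 1553) - 1011 = ((-284 - 1235) + 1553) - 1011 = (-1519 + 1553) - 1011 = 34 - 1011 = -977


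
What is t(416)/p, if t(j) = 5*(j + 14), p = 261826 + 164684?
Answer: 215/42651 ≈ 0.0050409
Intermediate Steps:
p = 426510
t(j) = 70 + 5*j (t(j) = 5*(14 + j) = 70 + 5*j)
t(416)/p = (70 + 5*416)/426510 = (70 + 2080)*(1/426510) = 2150*(1/426510) = 215/42651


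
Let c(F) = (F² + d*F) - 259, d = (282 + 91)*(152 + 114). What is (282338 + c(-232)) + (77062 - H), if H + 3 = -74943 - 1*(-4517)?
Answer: -22535182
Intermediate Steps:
H = -70429 (H = -3 + (-74943 - 1*(-4517)) = -3 + (-74943 + 4517) = -3 - 70426 = -70429)
d = 99218 (d = 373*266 = 99218)
c(F) = -259 + F² + 99218*F (c(F) = (F² + 99218*F) - 259 = -259 + F² + 99218*F)
(282338 + c(-232)) + (77062 - H) = (282338 + (-259 + (-232)² + 99218*(-232))) + (77062 - 1*(-70429)) = (282338 + (-259 + 53824 - 23018576)) + (77062 + 70429) = (282338 - 22965011) + 147491 = -22682673 + 147491 = -22535182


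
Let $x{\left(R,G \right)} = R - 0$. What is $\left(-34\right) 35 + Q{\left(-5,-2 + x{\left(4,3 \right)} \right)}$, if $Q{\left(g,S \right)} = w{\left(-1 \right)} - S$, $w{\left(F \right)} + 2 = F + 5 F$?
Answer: $-1200$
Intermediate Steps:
$w{\left(F \right)} = -2 + 6 F$ ($w{\left(F \right)} = -2 + \left(F + 5 F\right) = -2 + 6 F$)
$x{\left(R,G \right)} = R$ ($x{\left(R,G \right)} = R + 0 = R$)
$Q{\left(g,S \right)} = -8 - S$ ($Q{\left(g,S \right)} = \left(-2 + 6 \left(-1\right)\right) - S = \left(-2 - 6\right) - S = -8 - S$)
$\left(-34\right) 35 + Q{\left(-5,-2 + x{\left(4,3 \right)} \right)} = \left(-34\right) 35 - 10 = -1190 - 10 = -1200$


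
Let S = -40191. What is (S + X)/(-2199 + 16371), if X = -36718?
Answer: -76909/14172 ≈ -5.4268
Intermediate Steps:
(S + X)/(-2199 + 16371) = (-40191 - 36718)/(-2199 + 16371) = -76909/14172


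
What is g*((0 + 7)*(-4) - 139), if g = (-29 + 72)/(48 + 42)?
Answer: -7181/90 ≈ -79.789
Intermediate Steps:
g = 43/90 ≈ 0.47778
g*((0 + 7)*(-4) - 139) = 43*((0 + 7)*(-4) - 139)/90 = 43*(7*(-4) - 139)/90 = 43*(-28 - 139)/90 = (43/90)*(-167) = -7181/90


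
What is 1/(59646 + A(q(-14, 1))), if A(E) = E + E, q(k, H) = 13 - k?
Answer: 1/59700 ≈ 1.6750e-5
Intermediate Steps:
A(E) = 2*E
1/(59646 + A(q(-14, 1))) = 1/(59646 + 2*(13 - 1*(-14))) = 1/(59646 + 2*(13 + 14)) = 1/(59646 + 2*27) = 1/(59646 + 54) = 1/59700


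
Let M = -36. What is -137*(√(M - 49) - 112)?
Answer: 15344 - 137*I*√85 ≈ 15344.0 - 1263.1*I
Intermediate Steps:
-137*(√(M - 49) - 112) = -137*(√(-36 - 49) - 112) = -137*(√(-85) - 112) = -137*(I*√85 - 112) = -137*(-112 + I*√85) = 15344 - 137*I*√85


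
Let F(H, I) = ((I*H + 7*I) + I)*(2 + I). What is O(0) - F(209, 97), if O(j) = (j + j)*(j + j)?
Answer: -2083851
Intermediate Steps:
O(j) = 4*j² (O(j) = (2*j)*(2*j) = 4*j²)
F(H, I) = (2 + I)*(8*I + H*I) (F(H, I) = ((H*I + 7*I) + I)*(2 + I) = ((7*I + H*I) + I)*(2 + I) = (8*I + H*I)*(2 + I) = (2 + I)*(8*I + H*I))
O(0) - F(209, 97) = 4*0² - 97*(16 + 2*209 + 8*97 + 209*97) = 4*0 - 97*(16 + 418 + 776 + 20273) = 0 - 97*21483 = 0 - 1*2083851 = 0 - 2083851 = -2083851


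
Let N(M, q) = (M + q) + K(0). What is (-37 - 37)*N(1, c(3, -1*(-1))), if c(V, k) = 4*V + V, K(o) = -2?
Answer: -1036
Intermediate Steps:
c(V, k) = 5*V
N(M, q) = -2 + M + q (N(M, q) = (M + q) - 2 = -2 + M + q)
(-37 - 37)*N(1, c(3, -1*(-1))) = (-37 - 37)*(-2 + 1 + 5*3) = -74*(-2 + 1 + 15) = -74*14 = -1036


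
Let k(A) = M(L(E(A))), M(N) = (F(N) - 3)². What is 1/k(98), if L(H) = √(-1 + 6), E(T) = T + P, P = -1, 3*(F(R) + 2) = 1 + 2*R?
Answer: 9/(4*(7 - √5)²) ≈ 0.099141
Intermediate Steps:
F(R) = -5/3 + 2*R/3 (F(R) = -2 + (1 + 2*R)/3 = -2 + (⅓ + 2*R/3) = -5/3 + 2*R/3)
E(T) = -1 + T (E(T) = T - 1 = -1 + T)
L(H) = √5
M(N) = (-14/3 + 2*N/3)² (M(N) = ((-5/3 + 2*N/3) - 3)² = (-14/3 + 2*N/3)²)
k(A) = 4*(-7 + √5)²/9
1/k(98) = 1/(24 - 56*√5/9)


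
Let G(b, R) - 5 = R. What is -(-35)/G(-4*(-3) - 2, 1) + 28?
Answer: 203/6 ≈ 33.833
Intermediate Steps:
G(b, R) = 5 + R
-(-35)/G(-4*(-3) - 2, 1) + 28 = -(-35)/(5 + 1) + 28 = -(-35)/6 + 28 = -7*(-⅚) + 28 = 35/6 + 28 = 203/6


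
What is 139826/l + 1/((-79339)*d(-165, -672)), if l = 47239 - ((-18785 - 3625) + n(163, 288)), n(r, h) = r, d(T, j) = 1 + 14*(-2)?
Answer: 49921459144/24808273893 ≈ 2.0123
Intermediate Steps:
d(T, j) = -27 (d(T, j) = 1 - 28 = -27)
l = 69486 (l = 47239 - ((-18785 - 3625) + 163) = 47239 - (-22410 + 163) = 47239 - 1*(-22247) = 47239 + 22247 = 69486)
139826/l + 1/((-79339)*d(-165, -672)) = 139826/69486 + 1/(-79339*(-27)) = 139826*(1/69486) - 1/79339*(-1/27) = 69913/34743 + 1/2142153 = 49921459144/24808273893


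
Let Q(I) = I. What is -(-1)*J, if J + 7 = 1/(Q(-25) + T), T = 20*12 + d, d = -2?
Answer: -1490/213 ≈ -6.9953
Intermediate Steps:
T = 238 (T = 20*12 - 2 = 240 - 2 = 238)
J = -1490/213 (J = -7 + 1/(-25 + 238) = -7 + 1/213 = -1490/213 ≈ -6.9953)
-(-1)*J = -(-1)*(-1490)/213 = -1*1490/213 = -1490/213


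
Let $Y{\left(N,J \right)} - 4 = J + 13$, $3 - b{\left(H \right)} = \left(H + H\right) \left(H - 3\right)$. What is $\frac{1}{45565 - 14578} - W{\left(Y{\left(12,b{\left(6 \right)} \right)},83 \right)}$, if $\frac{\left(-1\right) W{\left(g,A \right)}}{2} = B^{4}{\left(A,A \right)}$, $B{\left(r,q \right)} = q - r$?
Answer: $\frac{1}{30987} \approx 3.2272 \cdot 10^{-5}$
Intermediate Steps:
$b{\left(H \right)} = 3 - 2 H \left(-3 + H\right)$ ($b{\left(H \right)} = 3 - \left(H + H\right) \left(H - 3\right) = 3 - 2 H \left(-3 + H\right)$)
$Y{\left(N,J \right)} = 17 + J$ ($Y{\left(N,J \right)} = 4 + \left(J + 13\right) = 4 + \left(13 + J\right) = 17 + J$)
$W{\left(g,A \right)} = 0$ ($W{\left(g,A \right)} = - 2 \left(A - A\right)^{4} = - 2 \cdot 0^{4} = \left(-2\right) 0 = 0$)
$\frac{1}{45565 - 14578} - W{\left(Y{\left(12,b{\left(6 \right)} \right)},83 \right)} = \frac{1}{45565 - 14578} - 0 = \frac{1}{30987} + 0 = \frac{1}{30987}$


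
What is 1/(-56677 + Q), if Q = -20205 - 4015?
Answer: -1/80897 ≈ -1.2361e-5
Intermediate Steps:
Q = -24220
1/(-56677 + Q) = 1/(-56677 - 24220) = 1/(-80897) = -1/80897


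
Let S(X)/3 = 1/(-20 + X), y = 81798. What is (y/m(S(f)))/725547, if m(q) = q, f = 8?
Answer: -109064/241849 ≈ -0.45096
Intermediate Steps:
S(X) = 3/(-20 + X)
(y/m(S(f)))/725547 = (81798/((3/(-20 + 8))))/725547 = (81798/((3/(-12))))*(1/725547) = (81798/((3*(-1/12))))*(1/725547) = (81798/(-¼))*(1/725547) = (81798*(-4))*(1/725547) = -327192*1/725547 = -109064/241849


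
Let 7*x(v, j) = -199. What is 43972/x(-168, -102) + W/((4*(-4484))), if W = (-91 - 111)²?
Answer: -1382223135/892316 ≈ -1549.0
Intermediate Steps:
x(v, j) = -199/7 (x(v, j) = (⅐)*(-199) = -199/7)
W = 40804 (W = (-202)² = 40804)
43972/x(-168, -102) + W/((4*(-4484))) = 43972/(-199/7) + 40804/((4*(-4484))) = 43972*(-7/199) + 40804/(-17936) = -307804/199 + 40804*(-1/17936) = -307804/199 - 10201/4484 = -1382223135/892316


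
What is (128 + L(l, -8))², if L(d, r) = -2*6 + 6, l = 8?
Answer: 14884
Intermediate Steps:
L(d, r) = -6 (L(d, r) = -12 + 6 = -6)
(128 + L(l, -8))² = (128 - 6)² = 122² = 14884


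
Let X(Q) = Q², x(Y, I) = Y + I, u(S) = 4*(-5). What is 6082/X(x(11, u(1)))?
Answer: 6082/81 ≈ 75.086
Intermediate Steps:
u(S) = -20
x(Y, I) = I + Y
6082/X(x(11, u(1))) = 6082/((-20 + 11)²) = 6082/((-9)²) = 6082/81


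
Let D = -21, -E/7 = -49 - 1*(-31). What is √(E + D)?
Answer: √105 ≈ 10.247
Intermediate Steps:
E = 126 (E = -7*(-49 - 1*(-31)) = -7*(-49 + 31) = -7*(-18) = 126)
√(E + D) = √(126 - 21) = √105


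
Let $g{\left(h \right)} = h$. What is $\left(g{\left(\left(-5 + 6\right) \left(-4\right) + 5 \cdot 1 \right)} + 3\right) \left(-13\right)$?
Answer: $-52$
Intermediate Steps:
$\left(g{\left(\left(-5 + 6\right) \left(-4\right) + 5 \cdot 1 \right)} + 3\right) \left(-13\right) = \left(\left(\left(-5 + 6\right) \left(-4\right) + 5 \cdot 1\right) + 3\right) \left(-13\right) = \left(\left(1 \left(-4\right) + 5\right) + 3\right) \left(-13\right) = \left(\left(-4 + 5\right) + 3\right) \left(-13\right) = \left(1 + 3\right) \left(-13\right) = 4 \left(-13\right) = -52$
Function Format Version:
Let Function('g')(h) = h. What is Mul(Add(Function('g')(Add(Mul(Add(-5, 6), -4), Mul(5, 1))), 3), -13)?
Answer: -52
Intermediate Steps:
Mul(Add(Function('g')(Add(Mul(Add(-5, 6), -4), Mul(5, 1))), 3), -13) = Mul(Add(Add(Mul(Add(-5, 6), -4), Mul(5, 1)), 3), -13) = Mul(Add(Add(Mul(1, -4), 5), 3), -13) = Mul(Add(Add(-4, 5), 3), -13) = Mul(Add(1, 3), -13) = Mul(4, -13) = -52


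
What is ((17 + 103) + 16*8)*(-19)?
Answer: -4712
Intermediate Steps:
((17 + 103) + 16*8)*(-19) = (120 + 128)*(-19) = 248*(-19) = -4712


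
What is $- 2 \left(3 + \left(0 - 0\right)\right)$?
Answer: $-6$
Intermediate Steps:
$- 2 \left(3 + \left(0 - 0\right)\right) = - 2 \left(3 + \left(0 + 0\right)\right) = - 2 \left(3 + 0\right) = \left(-2\right) 3 = -6$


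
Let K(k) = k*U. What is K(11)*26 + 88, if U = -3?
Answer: -770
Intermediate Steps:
K(k) = -3*k (K(k) = k*(-3) = -3*k)
K(11)*26 + 88 = -3*11*26 + 88 = -33*26 + 88 = -858 + 88 = -770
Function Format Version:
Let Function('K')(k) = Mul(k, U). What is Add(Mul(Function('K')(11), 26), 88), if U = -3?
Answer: -770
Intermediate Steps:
Function('K')(k) = Mul(-3, k) (Function('K')(k) = Mul(k, -3) = Mul(-3, k))
Add(Mul(Function('K')(11), 26), 88) = Add(Mul(Mul(-3, 11), 26), 88) = Add(Mul(-33, 26), 88) = Add(-858, 88) = -770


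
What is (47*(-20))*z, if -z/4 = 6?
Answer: 22560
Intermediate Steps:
z = -24 (z = -4*6 = -24)
(47*(-20))*z = (47*(-20))*(-24) = -940*(-24) = 22560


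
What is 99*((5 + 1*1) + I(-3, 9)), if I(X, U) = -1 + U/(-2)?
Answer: 99/2 ≈ 49.500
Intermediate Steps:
I(X, U) = -1 - U/2 (I(X, U) = -1 + U*(-½) = -1 - U/2)
99*((5 + 1*1) + I(-3, 9)) = 99*((5 + 1*1) + (-1 - ½*9)) = 99*((5 + 1) + (-1 - 9/2)) = 99*(6 - 11/2) = 99*(½) = 99/2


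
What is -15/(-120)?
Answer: ⅛ ≈ 0.12500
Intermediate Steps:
-15/(-120) = -15*(-1/120) = ⅛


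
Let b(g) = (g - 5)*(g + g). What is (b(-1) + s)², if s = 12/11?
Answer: 20736/121 ≈ 171.37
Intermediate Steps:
b(g) = 2*g*(-5 + g) (b(g) = (-5 + g)*(2*g) = 2*g*(-5 + g))
s = 12/11 (s = 12*(1/11) = 12/11 ≈ 1.0909)
(b(-1) + s)² = (2*(-1)*(-5 - 1) + 12/11)² = (2*(-1)*(-6) + 12/11)² = (12 + 12/11)² = (144/11)² = 20736/121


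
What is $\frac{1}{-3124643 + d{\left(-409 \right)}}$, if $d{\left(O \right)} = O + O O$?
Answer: $- \frac{1}{2957771} \approx -3.3809 \cdot 10^{-7}$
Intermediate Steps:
$d{\left(O \right)} = O + O^{2}$
$\frac{1}{-3124643 + d{\left(-409 \right)}} = \frac{1}{-3124643 - 409 \left(1 - 409\right)} = \frac{1}{-3124643 - -166872} = \frac{1}{-3124643 + 166872} = \frac{1}{-2957771} = - \frac{1}{2957771}$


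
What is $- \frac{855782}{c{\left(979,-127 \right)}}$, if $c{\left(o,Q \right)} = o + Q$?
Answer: $- \frac{427891}{426} \approx -1004.4$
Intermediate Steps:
$c{\left(o,Q \right)} = Q + o$
$- \frac{855782}{c{\left(979,-127 \right)}} = - \frac{855782}{-127 + 979} = - \frac{855782}{852} = \left(-855782\right) \frac{1}{852} = - \frac{427891}{426}$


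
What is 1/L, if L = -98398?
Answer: -1/98398 ≈ -1.0163e-5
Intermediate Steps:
1/L = 1/(-98398) = -1/98398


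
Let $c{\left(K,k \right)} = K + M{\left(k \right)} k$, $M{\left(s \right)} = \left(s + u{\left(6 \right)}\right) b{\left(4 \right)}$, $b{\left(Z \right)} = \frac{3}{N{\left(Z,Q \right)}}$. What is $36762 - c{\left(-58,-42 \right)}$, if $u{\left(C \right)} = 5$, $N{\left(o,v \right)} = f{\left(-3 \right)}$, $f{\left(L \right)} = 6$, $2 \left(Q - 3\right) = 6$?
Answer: $36043$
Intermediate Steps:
$Q = 6$ ($Q = 3 + \frac{1}{2} \cdot 6 = 3 + 3 = 6$)
$N{\left(o,v \right)} = 6$
$b{\left(Z \right)} = \frac{1}{2}$ ($b{\left(Z \right)} = \frac{3}{6} = 3 \cdot \frac{1}{6} = \frac{1}{2}$)
$M{\left(s \right)} = \frac{5}{2} + \frac{s}{2}$ ($M{\left(s \right)} = \left(s + 5\right) \frac{1}{2} = \left(5 + s\right) \frac{1}{2} = \frac{5}{2} + \frac{s}{2}$)
$c{\left(K,k \right)} = K + k \left(\frac{5}{2} + \frac{k}{2}\right)$ ($c{\left(K,k \right)} = K + \left(\frac{5}{2} + \frac{k}{2}\right) k = K + k \left(\frac{5}{2} + \frac{k}{2}\right)$)
$36762 - c{\left(-58,-42 \right)} = 36762 - \left(-58 + \frac{1}{2} \left(-42\right) \left(5 - 42\right)\right) = 36762 - \left(-58 + \frac{1}{2} \left(-42\right) \left(-37\right)\right) = 36762 - \left(-58 + 777\right) = 36762 - 719 = 36043$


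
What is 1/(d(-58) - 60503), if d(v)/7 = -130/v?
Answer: -29/1754132 ≈ -1.6532e-5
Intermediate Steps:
d(v) = -910/v (d(v) = 7*(-130/v) = -910/v)
1/(d(-58) - 60503) = 1/(-910/(-58) - 60503) = 1/(-910*(-1/58) - 60503) = 1/(455/29 - 60503) = 1/(-1754132/29) = -29/1754132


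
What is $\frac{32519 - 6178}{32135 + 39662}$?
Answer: $\frac{26341}{71797} \approx 0.36688$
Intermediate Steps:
$\frac{32519 - 6178}{32135 + 39662} = \frac{26341}{71797}$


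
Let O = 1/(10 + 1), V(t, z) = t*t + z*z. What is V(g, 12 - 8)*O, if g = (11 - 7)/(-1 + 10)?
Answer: 1312/891 ≈ 1.4725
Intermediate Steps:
g = 4/9 ≈ 0.44444
V(t, z) = t² + z²
O = 1/11 ≈ 0.090909
V(g, 12 - 8)*O = ((4/9)² + (12 - 8)²)*(1/11) = (16/81 + 4²)*(1/11) = (16/81 + 16)*(1/11) = (1312/81)*(1/11) = 1312/891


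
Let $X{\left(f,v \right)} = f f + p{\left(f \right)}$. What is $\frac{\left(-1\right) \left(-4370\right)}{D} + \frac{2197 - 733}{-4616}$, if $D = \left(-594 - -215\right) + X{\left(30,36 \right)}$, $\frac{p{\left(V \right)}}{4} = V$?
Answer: $\frac{2404187}{369857} \approx 6.5003$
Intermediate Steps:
$p{\left(V \right)} = 4 V$
$X{\left(f,v \right)} = f^{2} + 4 f$ ($X{\left(f,v \right)} = f f + 4 f = f^{2} + 4 f$)
$D = 641$ ($D = \left(-594 - -215\right) + 30 \left(4 + 30\right) = \left(-594 + 215\right) + 30 \cdot 34 = -379 + 1020 = 641$)
$\frac{\left(-1\right) \left(-4370\right)}{D} + \frac{2197 - 733}{-4616} = \frac{\left(-1\right) \left(-4370\right)}{641} + \frac{2197 - 733}{-4616} = 4370 \cdot \frac{1}{641} + 1464 \left(- \frac{1}{4616}\right) = \frac{4370}{641} - \frac{183}{577} = \frac{2404187}{369857}$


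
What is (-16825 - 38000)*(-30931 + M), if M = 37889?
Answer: -381472350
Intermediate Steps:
(-16825 - 38000)*(-30931 + M) = (-16825 - 38000)*(-30931 + 37889) = -54825*6958 = -381472350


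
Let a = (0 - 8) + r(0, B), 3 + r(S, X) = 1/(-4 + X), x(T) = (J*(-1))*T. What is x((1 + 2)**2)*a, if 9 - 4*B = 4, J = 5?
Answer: 5625/11 ≈ 511.36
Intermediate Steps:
x(T) = -5*T (x(T) = (5*(-1))*T = -5*T)
B = 5/4 (B = 9/4 - 1/4*4 = 9/4 - 1 = 5/4 ≈ 1.2500)
r(S, X) = -3 + 1/(-4 + X)
a = -125/11 (a = (0 - 8) + (13 - 3*5/4)/(-4 + 5/4) = -8 + (13 - 15/4)/(-11/4) = -8 - 4/11*37/4 = -8 - 37/11 = -125/11 ≈ -11.364)
x((1 + 2)**2)*a = -5*(1 + 2)**2*(-125/11) = -5*3**2*(-125/11) = -5*9*(-125/11) = -45*(-125/11) = 5625/11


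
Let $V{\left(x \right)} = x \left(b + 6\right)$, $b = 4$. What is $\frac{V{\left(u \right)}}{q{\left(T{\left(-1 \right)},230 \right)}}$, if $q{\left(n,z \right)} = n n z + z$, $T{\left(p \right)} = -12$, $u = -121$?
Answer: $- \frac{121}{3335} \approx -0.036282$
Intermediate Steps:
$q{\left(n,z \right)} = z + z n^{2}$ ($q{\left(n,z \right)} = n^{2} z + z = z n^{2} + z = z + z n^{2}$)
$V{\left(x \right)} = 10 x$ ($V{\left(x \right)} = x \left(4 + 6\right) = x 10 = 10 x$)
$\frac{V{\left(u \right)}}{q{\left(T{\left(-1 \right)},230 \right)}} = \frac{10 \left(-121\right)}{230 \left(1 + \left(-12\right)^{2}\right)} = - \frac{1210}{230 \left(1 + 144\right)} = - \frac{1210}{230 \cdot 145} = - \frac{1210}{33350} = \left(-1210\right) \frac{1}{33350} = - \frac{121}{3335}$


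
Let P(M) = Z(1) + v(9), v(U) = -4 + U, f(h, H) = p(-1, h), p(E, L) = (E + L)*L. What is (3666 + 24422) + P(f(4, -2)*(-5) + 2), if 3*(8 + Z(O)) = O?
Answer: 84256/3 ≈ 28085.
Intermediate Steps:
Z(O) = -8 + O/3
p(E, L) = L*(E + L)
f(h, H) = h*(-1 + h)
P(M) = -8/3 (P(M) = (-8 + (⅓)*1) + (-4 + 9) = (-8 + ⅓) + 5 = -23/3 + 5 = -8/3)
(3666 + 24422) + P(f(4, -2)*(-5) + 2) = (3666 + 24422) - 8/3 = 28088 - 8/3 = 84256/3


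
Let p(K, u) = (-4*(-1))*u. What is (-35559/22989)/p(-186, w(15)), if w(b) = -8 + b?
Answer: -11853/214564 ≈ -0.055242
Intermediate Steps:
p(K, u) = 4*u
(-35559/22989)/p(-186, w(15)) = (-35559/22989)/((4*(-8 + 15))) = (-35559*1/22989)/((4*7)) = -11853/7663/28 = -11853/7663*1/28 = -11853/214564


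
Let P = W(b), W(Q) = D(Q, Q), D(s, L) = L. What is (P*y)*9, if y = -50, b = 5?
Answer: -2250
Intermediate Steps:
W(Q) = Q
P = 5
(P*y)*9 = (5*(-50))*9 = -250*9 = -2250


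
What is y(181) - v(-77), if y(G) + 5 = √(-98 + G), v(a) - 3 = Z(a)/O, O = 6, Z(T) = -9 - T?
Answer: -58/3 + √83 ≈ -10.223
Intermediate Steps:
v(a) = 3/2 - a/6 (v(a) = 3 + (-9 - a)/6 = 3 + (-9 - a)*(⅙) = 3 + (-3/2 - a/6) = 3/2 - a/6)
y(G) = -5 + √(-98 + G)
y(181) - v(-77) = (-5 + √(-98 + 181)) - (3/2 - ⅙*(-77)) = (-5 + √83) - (3/2 + 77/6) = (-5 + √83) - 1*43/3 = (-5 + √83) - 43/3 = -58/3 + √83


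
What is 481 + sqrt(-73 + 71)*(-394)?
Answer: 481 - 394*I*sqrt(2) ≈ 481.0 - 557.2*I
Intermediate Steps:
481 + sqrt(-73 + 71)*(-394) = 481 + sqrt(-2)*(-394) = 481 + (I*sqrt(2))*(-394) = 481 - 394*I*sqrt(2)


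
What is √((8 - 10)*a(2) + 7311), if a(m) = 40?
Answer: √7231 ≈ 85.035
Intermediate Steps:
√((8 - 10)*a(2) + 7311) = √((8 - 10)*40 + 7311) = √(-2*40 + 7311) = √(-80 + 7311) = √7231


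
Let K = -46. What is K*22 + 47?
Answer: -965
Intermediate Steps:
K*22 + 47 = -46*22 + 47 = -1012 + 47 = -965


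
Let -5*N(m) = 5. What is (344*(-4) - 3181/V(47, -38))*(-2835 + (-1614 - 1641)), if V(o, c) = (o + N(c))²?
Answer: 8875556865/1058 ≈ 8.3890e+6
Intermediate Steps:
N(m) = -1 (N(m) = -⅕*5 = -1)
V(o, c) = (-1 + o)² (V(o, c) = (o - 1)² = (-1 + o)²)
(344*(-4) - 3181/V(47, -38))*(-2835 + (-1614 - 1641)) = (344*(-4) - 3181/(-1 + 47)²)*(-2835 + (-1614 - 1641)) = (-1376 - 3181/(46²))*(-2835 - 3255) = (-1376 - 3181/2116)*(-6090) = -2914797/2116*(-6090) = 8875556865/1058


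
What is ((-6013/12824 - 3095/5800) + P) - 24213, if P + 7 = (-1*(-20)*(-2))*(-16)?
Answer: -3132028753/132820 ≈ -23581.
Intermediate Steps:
P = 633 (P = -7 + (-1*(-20)*(-2))*(-16) = -7 + (20*(-2))*(-16) = -7 - 40*(-16) = -7 + 640 = 633)
((-6013/12824 - 3095/5800) + P) - 24213 = ((-6013/12824 - 3095/5800) + 633) - 24213 = ((-6013*1/12824 - 3095*1/5800) + 633) - 24213 = ((-859/1832 - 619/1160) + 633) - 24213 = (-133153/132820 + 633) - 24213 = 83941907/132820 - 24213 = -3132028753/132820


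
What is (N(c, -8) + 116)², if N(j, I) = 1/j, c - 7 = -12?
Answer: 335241/25 ≈ 13410.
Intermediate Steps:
c = -5 (c = 7 - 12 = -5)
(N(c, -8) + 116)² = (1/(-5) + 116)² = (-⅕ + 116)² = (579/5)² = 335241/25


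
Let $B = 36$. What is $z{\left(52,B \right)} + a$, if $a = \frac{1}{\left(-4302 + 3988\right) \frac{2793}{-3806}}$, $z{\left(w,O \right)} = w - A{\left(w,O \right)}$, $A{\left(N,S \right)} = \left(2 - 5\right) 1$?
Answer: $\frac{24119458}{438501} \approx 55.004$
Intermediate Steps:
$A{\left(N,S \right)} = -3$ ($A{\left(N,S \right)} = \left(-3\right) 1 = -3$)
$z{\left(w,O \right)} = 3 + w$ ($z{\left(w,O \right)} = w - -3 = w + 3 = 3 + w$)
$a = \frac{1903}{438501}$ ($a = \frac{1}{\left(-314\right) 2793 \left(- \frac{1}{3806}\right)} = - \frac{1}{314 \left(- \frac{2793}{3806}\right)} = \left(- \frac{1}{314}\right) \left(- \frac{3806}{2793}\right) = \frac{1903}{438501} \approx 0.0043398$)
$z{\left(52,B \right)} + a = \left(3 + 52\right) + \frac{1903}{438501} = 55 + \frac{1903}{438501} = \frac{24119458}{438501}$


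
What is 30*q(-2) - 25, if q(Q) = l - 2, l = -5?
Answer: -235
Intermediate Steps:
q(Q) = -7 (q(Q) = -5 - 2 = -7)
30*q(-2) - 25 = 30*(-7) - 25 = -210 - 25 = -235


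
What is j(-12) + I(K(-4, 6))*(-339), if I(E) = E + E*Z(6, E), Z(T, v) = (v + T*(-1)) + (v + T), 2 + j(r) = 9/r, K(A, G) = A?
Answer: -37979/4 ≈ -9494.8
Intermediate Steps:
j(r) = -2 + 9/r
Z(T, v) = 2*v (Z(T, v) = (v - T) + (T + v) = 2*v)
I(E) = E + 2*E**2 (I(E) = E + E*(2*E) = E + 2*E**2)
j(-12) + I(K(-4, 6))*(-339) = (-2 + 9/(-12)) - 4*(1 + 2*(-4))*(-339) = (-2 + 9*(-1/12)) - 4*(1 - 8)*(-339) = (-2 - 3/4) - 4*(-7)*(-339) = -11/4 + 28*(-339) = -11/4 - 9492 = -37979/4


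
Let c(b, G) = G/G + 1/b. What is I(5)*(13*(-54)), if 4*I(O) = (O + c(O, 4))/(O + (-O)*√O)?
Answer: 10881/200 + 10881*√5/200 ≈ 176.06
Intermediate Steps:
c(b, G) = 1 + 1/b
I(O) = (O + (1 + O)/O)/(4*(O - O^(3/2))) (I(O) = ((O + (1 + O)/O)/(O + (-O)*√O))/4 = ((O + (1 + O)/O)/(O - O^(3/2)))/4 = (O + (1 + O)/O)/(4*(O - O^(3/2))))
I(5)*(13*(-54)) = ((¼)*(-1 - 1*5 - 1*5²)/(5*(5^(3/2) - 1*5)))*(13*(-54)) = ((¼)*(⅕)*(-1 - 5 - 1*25)/(5*√5 - 5))*(-702) = ((¼)*(⅕)*(-1 - 5 - 25)/(-5 + 5*√5))*(-702) = ((¼)*(⅕)*(-31)/(-5 + 5*√5))*(-702) = -31/(20*(-5 + 5*√5))*(-702) = 10881/(10*(-5 + 5*√5))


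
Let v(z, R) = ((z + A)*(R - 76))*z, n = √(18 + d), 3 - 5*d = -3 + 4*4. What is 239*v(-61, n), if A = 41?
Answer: -20993760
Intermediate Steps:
d = -2 (d = ⅗ - (-3 + 4*4)/5 = ⅗ - (-3 + 16)/5 = ⅗ - ⅕*13 = ⅗ - 13/5 = -2)
n = 4 (n = √(18 - 2) = √16 = 4)
v(z, R) = z*(-76 + R)*(41 + z) (v(z, R) = ((z + 41)*(R - 76))*z = ((41 + z)*(-76 + R))*z = ((-76 + R)*(41 + z))*z = z*(-76 + R)*(41 + z))
239*v(-61, n) = 239*(-61*(-3116 - 76*(-61) + 41*4 + 4*(-61))) = 239*(-61*(-3116 + 4636 + 164 - 244)) = 239*(-61*1440) = 239*(-87840) = -20993760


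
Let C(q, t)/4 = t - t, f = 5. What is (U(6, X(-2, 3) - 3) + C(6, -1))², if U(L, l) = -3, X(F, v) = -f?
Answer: 9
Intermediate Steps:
C(q, t) = 0 (C(q, t) = 4*(t - t) = 4*0 = 0)
X(F, v) = -5 (X(F, v) = -1*5 = -5)
(U(6, X(-2, 3) - 3) + C(6, -1))² = (-3 + 0)² = (-3)² = 9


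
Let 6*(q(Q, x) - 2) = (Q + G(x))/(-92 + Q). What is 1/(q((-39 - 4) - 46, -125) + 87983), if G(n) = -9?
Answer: 543/47775904 ≈ 1.1366e-5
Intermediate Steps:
q(Q, x) = 2 + (-9 + Q)/(6*(-92 + Q)) (q(Q, x) = 2 + ((Q - 9)/(-92 + Q))/6 = 2 + ((-9 + Q)/(-92 + Q))/6 = 2 + (-9 + Q)/(6*(-92 + Q)))
1/(q((-39 - 4) - 46, -125) + 87983) = 1/((-1113 + 13*((-39 - 4) - 46))/(6*(-92 + ((-39 - 4) - 46))) + 87983) = 1/((-1113 + 13*(-43 - 46))/(6*(-92 + (-43 - 46))) + 87983) = 1/((-1113 + 13*(-89))/(6*(-92 - 89)) + 87983) = 1/((⅙)*(-1113 - 1157)/(-181) + 87983) = 1/((⅙)*(-1/181)*(-2270) + 87983) = 1/(1135/543 + 87983) = 1/(47775904/543) = 543/47775904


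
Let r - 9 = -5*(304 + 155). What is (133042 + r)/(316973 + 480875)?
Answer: 32689/199462 ≈ 0.16389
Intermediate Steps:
r = -2286 (r = 9 - 5*(304 + 155) = 9 - 5*459 = 9 - 2295 = -2286)
(133042 + r)/(316973 + 480875) = (133042 - 2286)/(316973 + 480875) = 130756/797848 = 130756*(1/797848) = 32689/199462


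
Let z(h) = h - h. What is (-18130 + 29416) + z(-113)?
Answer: 11286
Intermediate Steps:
z(h) = 0
(-18130 + 29416) + z(-113) = (-18130 + 29416) + 0 = 11286 + 0 = 11286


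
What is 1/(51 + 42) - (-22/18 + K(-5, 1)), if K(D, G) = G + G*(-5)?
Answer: 1460/279 ≈ 5.2330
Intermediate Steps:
K(D, G) = -4*G (K(D, G) = G - 5*G = -4*G)
1/(51 + 42) - (-22/18 + K(-5, 1)) = 1/(51 + 42) - (-22/18 - 4*1) = 1/93 - (-22*1/18 - 4) = 1/93 - (-11/9 - 4) = 1/93 - 1*(-47/9) = 1/93 + 47/9 = 1460/279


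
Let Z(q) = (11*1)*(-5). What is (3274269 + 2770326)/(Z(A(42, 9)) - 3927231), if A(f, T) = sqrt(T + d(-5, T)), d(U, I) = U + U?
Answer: -6044595/3927286 ≈ -1.5391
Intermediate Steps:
d(U, I) = 2*U
A(f, T) = sqrt(-10 + T) (A(f, T) = sqrt(T + 2*(-5)) = sqrt(T - 10) = sqrt(-10 + T))
Z(q) = -55 (Z(q) = 11*(-5) = -55)
(3274269 + 2770326)/(Z(A(42, 9)) - 3927231) = (3274269 + 2770326)/(-55 - 3927231) = 6044595/(-3927286) = 6044595*(-1/3927286) = -6044595/3927286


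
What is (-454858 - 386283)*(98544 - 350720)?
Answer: 212115572816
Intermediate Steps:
(-454858 - 386283)*(98544 - 350720) = -841141*(-252176) = 212115572816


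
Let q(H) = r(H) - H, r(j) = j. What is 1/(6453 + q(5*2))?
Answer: 1/6453 ≈ 0.00015497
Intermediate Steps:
q(H) = 0 (q(H) = H - H = 0)
1/(6453 + q(5*2)) = 1/(6453 + 0) = 1/6453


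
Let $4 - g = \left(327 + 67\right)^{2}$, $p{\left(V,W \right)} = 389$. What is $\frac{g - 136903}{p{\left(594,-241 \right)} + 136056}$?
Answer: $- \frac{58427}{27289} \approx -2.141$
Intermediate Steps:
$g = -155232$ ($g = 4 - \left(327 + 67\right)^{2} = 4 - 394^{2} = 4 - 155236 = -155232$)
$\frac{g - 136903}{p{\left(594,-241 \right)} + 136056} = \frac{-155232 - 136903}{389 + 136056} = - \frac{292135}{136445} = \left(-292135\right) \frac{1}{136445} = - \frac{58427}{27289}$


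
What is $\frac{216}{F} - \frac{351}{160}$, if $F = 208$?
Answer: $- \frac{2403}{2080} \approx -1.1553$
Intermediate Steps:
$\frac{216}{F} - \frac{351}{160} = \frac{216}{208} - \frac{351}{160} = 216 \cdot \frac{1}{208} - \frac{351}{160} = \frac{27}{26} - \frac{351}{160} = - \frac{2403}{2080}$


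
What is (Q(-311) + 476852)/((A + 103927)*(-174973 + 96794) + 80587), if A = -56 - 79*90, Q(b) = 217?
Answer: -159023/2521532544 ≈ -6.3066e-5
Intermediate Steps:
A = -7166 (A = -56 - 7110 = -7166)
(Q(-311) + 476852)/((A + 103927)*(-174973 + 96794) + 80587) = (217 + 476852)/((-7166 + 103927)*(-174973 + 96794) + 80587) = 477069/(96761*(-78179) + 80587) = 477069/(-7564678219 + 80587) = 477069/(-7564597632) = 477069*(-1/7564597632) = -159023/2521532544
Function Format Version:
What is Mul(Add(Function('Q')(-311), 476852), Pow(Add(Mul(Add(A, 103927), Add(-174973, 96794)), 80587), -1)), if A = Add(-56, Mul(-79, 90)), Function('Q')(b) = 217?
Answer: Rational(-159023, 2521532544) ≈ -6.3066e-5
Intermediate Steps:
A = -7166 (A = Add(-56, -7110) = -7166)
Mul(Add(Function('Q')(-311), 476852), Pow(Add(Mul(Add(A, 103927), Add(-174973, 96794)), 80587), -1)) = Mul(Add(217, 476852), Pow(Add(Mul(Add(-7166, 103927), Add(-174973, 96794)), 80587), -1)) = Mul(477069, Pow(Add(Mul(96761, -78179), 80587), -1)) = Mul(477069, Pow(Add(-7564678219, 80587), -1)) = Mul(477069, Pow(-7564597632, -1)) = Mul(477069, Rational(-1, 7564597632)) = Rational(-159023, 2521532544)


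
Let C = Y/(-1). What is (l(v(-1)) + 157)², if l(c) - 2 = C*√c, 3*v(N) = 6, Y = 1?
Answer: (159 - √2)² ≈ 24833.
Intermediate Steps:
v(N) = 2 (v(N) = (⅓)*6 = 2)
C = -1 (C = 1/(-1) = 1*(-1) = -1)
l(c) = 2 - √c
(l(v(-1)) + 157)² = ((2 - √2) + 157)² = (159 - √2)²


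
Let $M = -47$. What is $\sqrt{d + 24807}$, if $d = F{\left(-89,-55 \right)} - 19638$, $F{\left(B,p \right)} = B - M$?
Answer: $\sqrt{5127} \approx 71.603$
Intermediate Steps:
$F{\left(B,p \right)} = 47 + B$ ($F{\left(B,p \right)} = B - -47 = B + 47 = 47 + B$)
$d = -19680$ ($d = \left(47 - 89\right) - 19638 = -42 - 19638 = -19680$)
$\sqrt{d + 24807} = \sqrt{-19680 + 24807} = \sqrt{5127}$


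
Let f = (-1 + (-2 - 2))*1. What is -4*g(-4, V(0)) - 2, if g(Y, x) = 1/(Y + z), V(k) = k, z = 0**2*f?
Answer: -1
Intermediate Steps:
f = -5 (f = (-1 - 4)*1 = -5*1 = -5)
z = 0 (z = 0**2*(-5) = 0*(-5) = 0)
g(Y, x) = 1/Y (g(Y, x) = 1/(Y + 0) = 1/Y)
-4*g(-4, V(0)) - 2 = -4/(-4) - 2 = -4*(-1/4) - 2 = 1 - 2 = -1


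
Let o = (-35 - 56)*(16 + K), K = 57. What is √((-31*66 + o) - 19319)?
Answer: 6*I*√778 ≈ 167.36*I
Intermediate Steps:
o = -6643 (o = (-35 - 56)*(16 + 57) = -91*73 = -6643)
√((-31*66 + o) - 19319) = √((-31*66 - 6643) - 19319) = √((-2046 - 6643) - 19319) = √(-8689 - 19319) = √(-28008) = 6*I*√778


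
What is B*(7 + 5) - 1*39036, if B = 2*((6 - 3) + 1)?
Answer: -38940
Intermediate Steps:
B = 8 (B = 2*(3 + 1) = 2*4 = 8)
B*(7 + 5) - 1*39036 = 8*(7 + 5) - 1*39036 = 8*12 - 39036 = 96 - 39036 = -38940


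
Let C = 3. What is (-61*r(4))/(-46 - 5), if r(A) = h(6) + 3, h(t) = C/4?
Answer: 305/68 ≈ 4.4853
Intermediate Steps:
h(t) = ¾ (h(t) = 3/4 = 3*(¼) = ¾)
r(A) = 15/4 (r(A) = ¾ + 3 = 15/4)
(-61*r(4))/(-46 - 5) = (-61*15/4)/(-46 - 5) = -915/4/(-51) = -915/4*(-1/51) = 305/68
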